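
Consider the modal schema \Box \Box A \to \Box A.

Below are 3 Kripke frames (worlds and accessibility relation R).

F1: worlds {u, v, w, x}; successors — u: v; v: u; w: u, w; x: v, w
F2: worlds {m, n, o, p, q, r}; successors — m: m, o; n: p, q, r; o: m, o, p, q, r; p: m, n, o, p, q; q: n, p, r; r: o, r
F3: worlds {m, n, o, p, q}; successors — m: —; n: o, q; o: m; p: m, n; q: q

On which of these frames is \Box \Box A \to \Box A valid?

F2

The schema corresponds to density: \forall x \forall y (Rxy \to \exists z (Rxz \wedge Rzy)).
F1: fails — Ruv but no z with Ruz and Rzv.
F2: ✓.
F3: fails — Rom but no z with Roz and Rzm.
Valid on: F2.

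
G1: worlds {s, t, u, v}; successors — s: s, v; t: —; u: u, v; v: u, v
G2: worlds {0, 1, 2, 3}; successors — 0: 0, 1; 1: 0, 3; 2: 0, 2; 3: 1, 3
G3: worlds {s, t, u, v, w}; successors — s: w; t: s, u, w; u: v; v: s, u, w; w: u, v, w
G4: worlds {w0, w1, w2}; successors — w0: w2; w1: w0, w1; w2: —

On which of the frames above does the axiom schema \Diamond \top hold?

G2, G3

Frame correspondent (Sahlqvist): \forall x \exists y Rxy — i.e. seriality.
G1: fails — world t has no successor.
G2: condition met.
G3: condition met.
G4: fails — world w2 has no successor.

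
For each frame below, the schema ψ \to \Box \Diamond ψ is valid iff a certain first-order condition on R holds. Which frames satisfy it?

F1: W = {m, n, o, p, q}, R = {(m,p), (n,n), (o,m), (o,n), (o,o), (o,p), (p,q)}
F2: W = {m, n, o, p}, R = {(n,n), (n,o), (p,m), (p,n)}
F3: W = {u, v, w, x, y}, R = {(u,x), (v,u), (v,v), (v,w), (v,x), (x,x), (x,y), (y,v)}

The schema corresponds to symmetry: \forall x \forall y (Rxy \to Ryx).
F1: fails — Rom but not Rmo.
F2: fails — Rno but not Ron.
F3: fails — Rvw but not Rwv.
Valid on no frame.

none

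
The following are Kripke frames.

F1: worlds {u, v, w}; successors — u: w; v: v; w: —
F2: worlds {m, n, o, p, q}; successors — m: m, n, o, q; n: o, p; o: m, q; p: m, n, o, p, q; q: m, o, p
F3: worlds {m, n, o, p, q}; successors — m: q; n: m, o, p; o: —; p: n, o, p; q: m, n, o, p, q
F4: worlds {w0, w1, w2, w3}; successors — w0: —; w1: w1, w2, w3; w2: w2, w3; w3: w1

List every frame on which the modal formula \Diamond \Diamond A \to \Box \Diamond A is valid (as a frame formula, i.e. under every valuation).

This is the axiom for a generalized confluence (Geach) condition; its first-order frame correspondent is \forall x \forall y \forall z ((x R^2 y \wedge xRz) \to \exists w (y = w \wedge zRw)).
F1: holds.
F2: fails — mR²m, mRn but no w with m=w and nRw.
F3: fails — nR²n, nRm but no w with n=w and mRw.
F4: fails — w1R²w1, w1Rw2 but no w with w1=w and w2Rw.

F1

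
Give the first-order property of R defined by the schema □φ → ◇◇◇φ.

This is a Sahlqvist (Geach-type) schema ◇^0□^1φ → □^0◇^3φ.
First-order correspondent: ∀x ∃w (xRw ∧ xR³w).

∀x ∃w (xRw ∧ xR³w)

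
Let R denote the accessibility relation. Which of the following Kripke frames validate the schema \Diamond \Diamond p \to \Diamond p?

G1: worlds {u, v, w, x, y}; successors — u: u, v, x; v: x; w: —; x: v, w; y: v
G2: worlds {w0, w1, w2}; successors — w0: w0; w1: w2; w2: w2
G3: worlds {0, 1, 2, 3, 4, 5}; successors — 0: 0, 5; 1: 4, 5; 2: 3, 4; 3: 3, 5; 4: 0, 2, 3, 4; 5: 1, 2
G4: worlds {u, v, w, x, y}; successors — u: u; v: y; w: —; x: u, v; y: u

G2

This is the axiom for a generalized confluence (Geach) condition; its first-order frame correspondent is \forall x \forall y (x R^2 y \to \exists w (y = w \wedge xRw)).
G1: fails — uR²w but no t with w=t and uRt.
G2: satisfies the condition.
G3: fails — 0R²1 but no w with 1=w and 0Rw.
G4: fails — vR²u but no t with u=t and vRt.
Valid on: G2.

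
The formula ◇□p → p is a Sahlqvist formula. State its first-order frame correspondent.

Symmetry

Equivalently (dual form): p → □◇p.
Suppose p→□◇p is valid. Take Rxy and set V(p)={x}. Then p at x, so □◇p at x, so ◇p at y, so some z with Ryz has p; z=x, i.e. Ryx.
Conversely, any frame satisfying ∀x ∀y (Rxy → Ryx) validates the schema.
Frame condition: ∀x ∀y (Rxy → Ryx).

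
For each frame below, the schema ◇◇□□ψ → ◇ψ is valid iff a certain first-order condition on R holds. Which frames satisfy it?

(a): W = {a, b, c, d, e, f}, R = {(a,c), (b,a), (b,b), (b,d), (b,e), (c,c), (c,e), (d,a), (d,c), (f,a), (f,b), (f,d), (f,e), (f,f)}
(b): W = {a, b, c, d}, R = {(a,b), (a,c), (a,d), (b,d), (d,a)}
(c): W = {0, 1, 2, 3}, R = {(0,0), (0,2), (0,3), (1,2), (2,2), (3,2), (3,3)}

This is the axiom for a generalized confluence (Geach) condition; its first-order frame correspondent is ∀x ∀y (xR²y → ∃w (yR²w ∧ xRw)).
(a): fails — aR²e but no w with eR²w and aRw.
(b): fails — dR²c but no w with cR²w and dRw.
(c): ✓.

(c)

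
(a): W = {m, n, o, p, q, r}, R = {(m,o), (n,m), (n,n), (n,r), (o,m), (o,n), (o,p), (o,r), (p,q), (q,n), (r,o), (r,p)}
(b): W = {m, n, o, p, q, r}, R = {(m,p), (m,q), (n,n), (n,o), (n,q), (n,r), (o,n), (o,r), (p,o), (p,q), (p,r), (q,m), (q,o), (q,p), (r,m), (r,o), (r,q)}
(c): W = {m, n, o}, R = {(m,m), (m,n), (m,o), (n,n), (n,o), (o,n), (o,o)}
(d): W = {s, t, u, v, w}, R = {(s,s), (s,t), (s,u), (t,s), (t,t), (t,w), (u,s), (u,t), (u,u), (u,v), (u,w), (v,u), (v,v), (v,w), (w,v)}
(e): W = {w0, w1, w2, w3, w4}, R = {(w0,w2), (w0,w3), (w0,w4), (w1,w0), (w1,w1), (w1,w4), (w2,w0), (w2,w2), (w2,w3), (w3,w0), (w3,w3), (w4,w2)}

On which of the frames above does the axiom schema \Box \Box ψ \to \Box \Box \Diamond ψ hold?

The schema corresponds to a generalized confluence (Geach) condition: \forall x \forall z (x R^2 z \to \exists w (x R^2 w \wedge zRw)).
(a): fails — mR²m but no w with mR²w and mRw.
(b): condition met.
(c): condition met.
(d): condition met.
(e): condition met.
Valid on: (b), (c), (d), (e).

(b), (c), (d), (e)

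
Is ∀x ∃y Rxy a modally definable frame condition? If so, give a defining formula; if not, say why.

Yes: it is seriality, defined by the D schema □q → ◇q.
Suppose □q→◇q is valid. At any x set V(q)=W. Then □q at x, so ◇q at x, so x has a successor.

Yes — defined by □q → ◇q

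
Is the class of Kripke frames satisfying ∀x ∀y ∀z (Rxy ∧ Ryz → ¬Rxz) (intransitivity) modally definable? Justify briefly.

No — not modally definable

If a class were modally definable it would be closed under surjective bounded morphisms (Goldblatt–Thomason).
The 5-cycle (worlds a,b,c,d,e with a→b→c→d→e→a) is intransitive. Mapping every world to a single reflexive point • is a surjective bounded morphism; the reflexive point is not intransitive (R••∧R•• but R••).
So the class is not modally definable.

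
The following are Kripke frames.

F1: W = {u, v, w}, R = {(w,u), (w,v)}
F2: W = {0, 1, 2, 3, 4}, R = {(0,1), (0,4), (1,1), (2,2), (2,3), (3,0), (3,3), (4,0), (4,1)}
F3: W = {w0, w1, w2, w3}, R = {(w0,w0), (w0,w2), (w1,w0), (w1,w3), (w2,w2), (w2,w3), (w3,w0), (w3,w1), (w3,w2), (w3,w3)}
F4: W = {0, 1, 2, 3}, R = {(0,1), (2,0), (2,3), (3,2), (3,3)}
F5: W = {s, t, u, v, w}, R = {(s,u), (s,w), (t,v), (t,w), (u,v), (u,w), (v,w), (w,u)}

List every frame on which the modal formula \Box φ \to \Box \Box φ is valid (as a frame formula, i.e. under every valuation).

F1

Frame correspondent (Sahlqvist): \forall x \forall y \forall z (Rxy \wedge Ryz \to Rxz) — i.e. transitivity.
F1: satisfies the condition.
F2: fails — R04 and R40 but not R00.
F3: fails — Rw1w0 and Rw0w2 but not Rw1w2.
F4: fails — R32 and R20 but not R30.
F5: fails — Ruw and Rwu but not Ruu.
Valid on: F1.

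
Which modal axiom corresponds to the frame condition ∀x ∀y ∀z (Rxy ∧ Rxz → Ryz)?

◇p → □◇p

A defining formula is ◇p → □◇p (the 5 axiom).
Suppose ◇p→□◇p is valid. Take Rxy, Rxz and set V(p)={y}. Then ◇p at x, so □◇p at x, so ◇p at z, so some w with Rzw has p; w=y, i.e. Rzy. By symmetry of the argument, Ryz.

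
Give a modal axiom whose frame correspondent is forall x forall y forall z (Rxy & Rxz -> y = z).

This is partial functionality; the standard corresponding axiom is CD: ◇r → □r.
Suppose ◇r→□r is valid. Take Rxy, Rxz and set V(r)={y}. Then ◇r at x, so □r at x, so r at z, i.e. z=y.

◇r → □r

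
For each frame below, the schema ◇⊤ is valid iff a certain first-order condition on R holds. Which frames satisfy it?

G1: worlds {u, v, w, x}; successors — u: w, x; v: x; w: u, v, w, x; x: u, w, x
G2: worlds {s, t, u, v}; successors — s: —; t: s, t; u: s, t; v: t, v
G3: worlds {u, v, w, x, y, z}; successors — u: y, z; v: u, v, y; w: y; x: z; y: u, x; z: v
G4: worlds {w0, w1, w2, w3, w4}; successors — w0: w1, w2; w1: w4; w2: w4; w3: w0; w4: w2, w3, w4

G1, G3, G4

The schema corresponds to seriality: ∀x ∃y Rxy.
G1: condition met.
G2: fails — world s has no successor.
G3: condition met.
G4: condition met.
Valid on: G1, G3, G4.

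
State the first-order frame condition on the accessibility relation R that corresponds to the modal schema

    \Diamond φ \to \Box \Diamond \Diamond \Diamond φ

\forall x \forall y \forall z ((xRy \wedge xRz) \to \exists w (y = w \wedge z R^3 w))

This is a Sahlqvist (Geach-type) schema ◇^1□^0φ → □^1◇^3φ.
Minimal-valuation argument: fix x; take any y with xR^1y and any z with xR^1z. Set V(φ) to the set of worlds R-reachable from y in exactly 0 steps. Then □^0φ holds at y, so the antecedent holds at x; validity forces ◇^3φ at z, giving a w with zR^3w and yR^0w.
First-order correspondent: \forall x \forall y \forall z ((xRy \wedge xRz) \to \exists w (y = w \wedge z R^3 w)).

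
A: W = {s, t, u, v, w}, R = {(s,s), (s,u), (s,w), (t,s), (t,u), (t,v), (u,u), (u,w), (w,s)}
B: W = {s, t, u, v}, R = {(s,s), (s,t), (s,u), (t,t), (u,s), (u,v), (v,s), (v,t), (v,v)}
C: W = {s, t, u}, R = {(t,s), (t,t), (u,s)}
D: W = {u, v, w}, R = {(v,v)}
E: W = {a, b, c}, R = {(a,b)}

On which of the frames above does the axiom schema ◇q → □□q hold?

D, E

Frame correspondent (Sahlqvist): ∀x ∀y ∀z ((xRy ∧ xR²z) → ∃w (y = w ∧ z = w)) — i.e. a generalized confluence (Geach) condition.
A: fails — sRs, sR²u but s ≠ u.
B: fails — sRs, sR²t but s ≠ t.
C: fails — tRs, tR²t but s ≠ t.
D: condition met.
E: condition met.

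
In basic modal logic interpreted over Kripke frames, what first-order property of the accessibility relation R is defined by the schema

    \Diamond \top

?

◇⊤ holds at w iff w has a successor, so frame-validity of ◇⊤ is exactly seriality. Equivalently via □φ → ◇φ:
Suppose □φ→◇φ is valid. At any x set V(φ)=W. Then □φ at x, so ◇φ at x, so x has a successor.
Conversely, on a frame with seriality the schema holds at every world under every valuation.
So the correspondent is seriality.

Seriality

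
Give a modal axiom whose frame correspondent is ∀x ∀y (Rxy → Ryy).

This is shift-reflexivity; the standard corresponding axiom is T□: □(□p → p).
Suppose □(□p→p) is valid. Take Rxy and set V(p)={w : Ryw}. Then at y, □p holds; since □(□p→p) at x, □p→p at y, so p at y, i.e. Ryy.

□(□p → p)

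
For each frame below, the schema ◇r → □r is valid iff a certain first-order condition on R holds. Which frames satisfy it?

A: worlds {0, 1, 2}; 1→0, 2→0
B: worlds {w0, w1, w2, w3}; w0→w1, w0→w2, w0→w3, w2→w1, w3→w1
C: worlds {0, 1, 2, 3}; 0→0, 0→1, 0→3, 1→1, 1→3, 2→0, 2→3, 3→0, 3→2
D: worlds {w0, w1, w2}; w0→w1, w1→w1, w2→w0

A, D

This is the axiom for partial functionality; its first-order frame correspondent is ∀x ∀y ∀z (Rxy ∧ Rxz → y = z).
A: satisfies the condition.
B: fails — w0 sees both w1 and w2.
C: fails — 0 sees both 0 and 1.
D: satisfies the condition.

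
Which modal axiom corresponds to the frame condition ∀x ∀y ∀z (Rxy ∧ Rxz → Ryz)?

◇r → □◇r

This is the Euclidean property; the standard corresponding axiom is 5: ◇r → □◇r.
Suppose ◇r→□◇r is valid. Take Rxy, Rxz and set V(r)={y}. Then ◇r at x, so □◇r at x, so ◇r at z, so some w with Rzw has r; w=y, i.e. Rzy. By symmetry of the argument, Ryz.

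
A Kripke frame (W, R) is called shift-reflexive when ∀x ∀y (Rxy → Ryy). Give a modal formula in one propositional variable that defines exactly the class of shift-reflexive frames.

□(□ψ → ψ)

A defining formula is □(□ψ → ψ) (the T□ axiom).
Suppose □(□ψ→ψ) is valid. Take Rxy and set V(ψ)={w : Ryw}. Then at y, □ψ holds; since □(□ψ→ψ) at x, □ψ→ψ at y, so ψ at y, i.e. Ryy.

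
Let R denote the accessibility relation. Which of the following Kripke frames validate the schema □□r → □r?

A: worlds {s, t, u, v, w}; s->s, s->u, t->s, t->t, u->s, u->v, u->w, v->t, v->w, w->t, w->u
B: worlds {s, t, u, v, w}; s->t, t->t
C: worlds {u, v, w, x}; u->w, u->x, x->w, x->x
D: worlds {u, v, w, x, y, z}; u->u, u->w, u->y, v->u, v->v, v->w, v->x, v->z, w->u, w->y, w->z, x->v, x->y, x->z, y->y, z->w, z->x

Frame correspondent (Sahlqvist): ∀x ∀y (Rxy → ∃z (Rxz ∧ Rzy)) — i.e. density.
A: fails — Ruv but no z with Ruz and Rzv.
B: condition met.
C: condition met.
D: fails — Rzx but no t with Rzt and Rtx.

B, C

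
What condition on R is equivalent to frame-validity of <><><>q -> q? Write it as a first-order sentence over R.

This is a Sahlqvist (Geach-type) schema ◇^3□^0q → □^0◇^0q.
First-order correspondent: forall x forall y (x R^3 y -> exists w (y = w & x = w)).

forall x forall y (x R^3 y -> exists w (y = w & x = w))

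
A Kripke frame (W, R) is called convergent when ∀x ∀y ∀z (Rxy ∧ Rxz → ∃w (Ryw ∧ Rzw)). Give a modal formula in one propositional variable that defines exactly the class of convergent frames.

◇□s → □◇s

The condition is convergence. The .2 schema ◇□s → □◇s defines it.
Suppose ◇□s→□◇s is valid. Take Rxy, Rxz and set V(s)={w : Ryw}. Then □s at y so ◇□s at x, so □◇s at x, so ◇s at z, giving w with Rzw and Ryw.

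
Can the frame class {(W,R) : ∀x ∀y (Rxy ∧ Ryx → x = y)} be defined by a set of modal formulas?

No — not modally definable

If a class were modally definable it would be closed under surjective bounded morphisms (Goldblatt–Thomason).
The 6-cycle (worlds 0,1,2,3,4,5 with 0→1→2→3→4→5→0) is antisymmetric. Sending even-indexed worlds to a and odd-indexed worlds to b is a surjective bounded morphism onto the two-world frame with a↔b, which is not antisymmetric.
So the class is not modally definable.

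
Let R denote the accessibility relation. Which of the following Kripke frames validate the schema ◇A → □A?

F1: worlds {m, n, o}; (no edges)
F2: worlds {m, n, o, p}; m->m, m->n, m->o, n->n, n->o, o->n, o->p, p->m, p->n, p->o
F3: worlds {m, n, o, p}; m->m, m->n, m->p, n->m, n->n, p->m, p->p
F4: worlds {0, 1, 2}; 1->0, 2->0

F1, F4

This is the axiom for partial functionality; its first-order frame correspondent is ∀x ∀y ∀z (Rxy ∧ Rxz → y = z).
F1: satisfies the condition.
F2: fails — m sees both m and n.
F3: fails — m sees both m and n.
F4: satisfies the condition.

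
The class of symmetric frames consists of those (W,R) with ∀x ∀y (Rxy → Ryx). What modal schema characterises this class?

s → □◇s

A defining formula is s → □◇s (the B axiom).
Suppose s→□◇s is valid. Take Rxy and set V(s)={x}. Then s at x, so □◇s at x, so ◇s at y, so some z with Ryz has s; z=x, i.e. Ryx.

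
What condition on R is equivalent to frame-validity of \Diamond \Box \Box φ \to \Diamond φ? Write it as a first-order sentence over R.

This is a Sahlqvist (Geach-type) schema ◇^1□^2φ → □^0◇^1φ.
Minimal-valuation argument: fix x; take any y with xR^1y and any z with xR^0z. Set V(φ) to the set of worlds R-reachable from y in exactly 2 steps. Then □^2φ holds at y, so the antecedent holds at x; validity forces ◇^1φ at z, giving a w with zR^1w and yR^2w.
First-order correspondent: \forall x \forall y (xRy \to \exists w (y R^2 w \wedge xRw)).

\forall x \forall y (xRy \to \exists w (y R^2 w \wedge xRw))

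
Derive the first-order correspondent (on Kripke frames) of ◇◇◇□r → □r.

This is a Sahlqvist (Geach-type) schema ◇^3□^1r → □^1◇^0r.
Minimal-valuation argument: fix x; take any y with xR^3y and any z with xR^1z. Set V(r) to the set of worlds R-reachable from y in exactly 1 step. Then □^1r holds at y, so the antecedent holds at x; validity forces ◇^0r at z, giving a w with zR^0w and yR^1w.
First-order correspondent: ∀x ∀y ∀z ((xR³y ∧ xRz) → ∃w (yRw ∧ z = w)).

∀x ∀y ∀z ((xR³y ∧ xRz) → ∃w (yRw ∧ z = w))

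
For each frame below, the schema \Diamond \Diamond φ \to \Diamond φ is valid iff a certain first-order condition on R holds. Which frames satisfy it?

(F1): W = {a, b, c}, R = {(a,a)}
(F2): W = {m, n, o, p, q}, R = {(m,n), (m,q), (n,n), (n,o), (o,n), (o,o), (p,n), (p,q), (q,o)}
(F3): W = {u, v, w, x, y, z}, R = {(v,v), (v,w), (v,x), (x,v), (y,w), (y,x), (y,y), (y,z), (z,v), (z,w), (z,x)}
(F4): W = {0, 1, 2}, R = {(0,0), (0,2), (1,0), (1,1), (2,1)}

The schema corresponds to transitivity: \forall x \forall y \forall z (Rxy \wedge Ryz \to Rxz).
(F1): satisfies the condition.
(F2): fails — Rpn and Rno but not Rpo.
(F3): fails — Ryx and Rxv but not Ryv.
(F4): fails — R10 and R02 but not R12.

(F1)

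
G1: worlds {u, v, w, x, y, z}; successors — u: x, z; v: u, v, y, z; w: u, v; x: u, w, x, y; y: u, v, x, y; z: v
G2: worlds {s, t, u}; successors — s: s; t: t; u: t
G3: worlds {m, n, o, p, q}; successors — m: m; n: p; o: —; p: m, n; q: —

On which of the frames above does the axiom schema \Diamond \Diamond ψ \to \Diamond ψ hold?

G2

The schema corresponds to transitivity: \forall x \forall y \forall z (Rxy \wedge Ryz \to Rxz).
G1: fails — Rxw and Rwv but not Rxv.
G2: satisfies the condition.
G3: fails — Rnp and Rpm but not Rnm.
Valid on: G2.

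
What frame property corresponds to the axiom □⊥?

□⊥ is valid iff no world has any successor (otherwise □⊥ fails at any world with one).

emptiness of R: ∀x ∀y ¬Rxy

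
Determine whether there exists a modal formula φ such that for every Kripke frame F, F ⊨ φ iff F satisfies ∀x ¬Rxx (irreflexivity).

If a class were modally definable it would be closed under surjective bounded morphisms (Goldblatt–Thomason).
The 2-cycle (worlds w0,w1 with w0→w1→w0) is irreflexive, and the map sending every world to a single reflexive point • is a surjective bounded morphism (forth: every edge maps to (•,•); back: every world has a successor). So any modal formula valid on the 2-cycle is also valid on the reflexive point, which is not irreflexive.
So the class is not modally definable.

No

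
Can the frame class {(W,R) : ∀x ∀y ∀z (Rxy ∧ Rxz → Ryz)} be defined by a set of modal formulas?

Yes, by ◇p → □◇p

The condition is the Euclidean property. A defining modal formula is ◇p → □◇p.
Suppose ◇p→□◇p is valid. Take Rxy, Rxz and set V(p)={y}. Then ◇p at x, so □◇p at x, so ◇p at z, so some w with Rzw has p; w=y, i.e. Rzy. By symmetry of the argument, Ryz.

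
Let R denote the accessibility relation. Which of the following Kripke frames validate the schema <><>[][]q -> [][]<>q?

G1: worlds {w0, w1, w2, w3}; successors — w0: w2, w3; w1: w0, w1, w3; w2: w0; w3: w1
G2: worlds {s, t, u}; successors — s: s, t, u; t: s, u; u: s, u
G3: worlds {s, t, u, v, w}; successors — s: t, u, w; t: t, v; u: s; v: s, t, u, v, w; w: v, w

G2

Frame correspondent (Sahlqvist): forall x forall y forall z ((x R^2 y & x R^2 z) -> exists w (y R^2 w & zRw)) — i.e. a generalized confluence (Geach) condition.
G1: fails — w0R²w0, w0R²w0 but no w with w0R²w and w0Rw.
G2: holds.
G3: fails — tR²u, tR²u but no w* with uR²w* and uRw*.
Valid on: G2.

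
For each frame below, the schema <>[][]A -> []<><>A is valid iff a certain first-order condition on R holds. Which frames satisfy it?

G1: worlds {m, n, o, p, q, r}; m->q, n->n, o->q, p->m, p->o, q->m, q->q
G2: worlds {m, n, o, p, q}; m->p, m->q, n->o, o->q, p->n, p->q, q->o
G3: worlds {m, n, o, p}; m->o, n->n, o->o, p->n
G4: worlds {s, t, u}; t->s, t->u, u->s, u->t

G1, G3

The schema corresponds to a generalized confluence (Geach) condition: forall x forall y forall z ((xRy & xRz) -> exists w (y R^2 w & z R^2 w)).
G1: ✓.
G2: fails — mRp, mRq but no w with pR²w and qR²w.
G3: ✓.
G4: fails — tRs, tRs but no w with sR²w and sR²w.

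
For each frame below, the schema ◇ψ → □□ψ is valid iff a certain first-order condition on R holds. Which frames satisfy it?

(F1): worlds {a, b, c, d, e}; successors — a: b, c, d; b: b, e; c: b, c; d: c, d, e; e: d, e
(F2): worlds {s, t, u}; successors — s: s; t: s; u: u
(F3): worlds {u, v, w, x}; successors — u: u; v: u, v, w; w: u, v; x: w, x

The schema corresponds to a generalized confluence (Geach) condition: ∀x ∀y ∀z ((xRy ∧ xR²z) → ∃w (y = w ∧ z = w)).
(F1): fails — aRb, aR²c but b ≠ c.
(F2): holds.
(F3): fails — vRu, vR²v but u ≠ v.

(F2)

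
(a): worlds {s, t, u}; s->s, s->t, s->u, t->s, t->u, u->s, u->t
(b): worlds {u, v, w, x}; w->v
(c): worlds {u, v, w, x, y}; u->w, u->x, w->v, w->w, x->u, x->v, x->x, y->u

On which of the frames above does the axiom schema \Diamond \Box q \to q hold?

Frame correspondent (Sahlqvist): \forall x \forall y (Rxy \to Ryx) — i.e. symmetry.
(a): condition met.
(b): fails — Rwv but not Rvw.
(c): fails — Ruw but not Rwu.
Valid on: (a).

(a)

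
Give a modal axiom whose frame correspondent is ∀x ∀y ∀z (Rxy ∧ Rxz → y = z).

◇q → □q

The condition is partial functionality. The CD schema ◇q → □q defines it.
Suppose ◇q→□q is valid. Take Rxy, Rxz and set V(q)={y}. Then ◇q at x, so □q at x, so q at z, i.e. z=y.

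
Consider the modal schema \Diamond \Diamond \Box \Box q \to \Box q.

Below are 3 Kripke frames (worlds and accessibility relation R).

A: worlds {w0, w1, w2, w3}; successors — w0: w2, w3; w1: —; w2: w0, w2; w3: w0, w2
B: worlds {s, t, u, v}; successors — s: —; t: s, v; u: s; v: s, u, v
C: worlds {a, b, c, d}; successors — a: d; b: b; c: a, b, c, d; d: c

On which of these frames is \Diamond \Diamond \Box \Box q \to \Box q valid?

The schema corresponds to a generalized confluence (Geach) condition: \forall x \forall y \forall z ((x R^2 y \wedge xRz) \to \exists w (y R^2 w \wedge z = w)).
A: fails — w0R²w0, w0Rw3 but no w with w0R²w and w3=w.
B: fails — tR²s, tRs but no w with sR²w and s=w.
C: fails — cR²a, cRa but no w with aR²w and a=w.
Valid on no frame.

none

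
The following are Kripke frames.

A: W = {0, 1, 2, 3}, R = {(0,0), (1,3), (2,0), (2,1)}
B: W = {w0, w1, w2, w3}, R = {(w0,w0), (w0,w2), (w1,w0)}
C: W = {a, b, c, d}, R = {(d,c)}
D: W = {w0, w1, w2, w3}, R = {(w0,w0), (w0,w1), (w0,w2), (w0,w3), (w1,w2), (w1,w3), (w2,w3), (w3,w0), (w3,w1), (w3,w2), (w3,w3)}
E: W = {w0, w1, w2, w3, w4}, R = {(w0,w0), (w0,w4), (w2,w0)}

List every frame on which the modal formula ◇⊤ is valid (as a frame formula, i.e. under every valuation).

D

The schema corresponds to seriality: ∀x ∃y Rxy.
A: fails — world 3 has no successor.
B: fails — world w2 has no successor.
C: fails — world a has no successor.
D: satisfies the condition.
E: fails — world w1 has no successor.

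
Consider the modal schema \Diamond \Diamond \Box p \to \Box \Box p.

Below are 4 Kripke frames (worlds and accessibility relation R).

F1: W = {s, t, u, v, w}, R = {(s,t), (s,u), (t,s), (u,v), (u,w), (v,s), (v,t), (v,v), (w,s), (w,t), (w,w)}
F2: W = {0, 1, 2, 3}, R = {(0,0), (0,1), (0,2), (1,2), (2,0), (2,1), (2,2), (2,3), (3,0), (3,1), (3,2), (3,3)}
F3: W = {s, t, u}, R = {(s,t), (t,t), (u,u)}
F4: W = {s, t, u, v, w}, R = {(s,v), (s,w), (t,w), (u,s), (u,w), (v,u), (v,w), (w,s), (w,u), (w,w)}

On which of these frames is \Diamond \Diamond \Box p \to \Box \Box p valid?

F3

This is the axiom for a generalized confluence (Geach) condition; its first-order frame correspondent is \forall x \forall y \forall z ((x R^2 y \wedge x R^2 z) \to \exists w (yRw \wedge z = w)).
F1: fails — sR²s, sR²s but no w* with sRw* and s=w*.
F2: fails — 0R²0, 0R²3 but no w with 0Rw and 3=w.
F3: condition met.
F4: fails — sR²s, sR²s but no w* with sRw* and s=w*.
Valid on: F3.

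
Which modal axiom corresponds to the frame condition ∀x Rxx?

This is reflexivity; the standard corresponding axiom is T: □r → r.
Suppose □r→r is valid. At any x set V(r)={w : Rxw}. Then □r holds at x, so r holds at x, i.e. Rxx.

□r → r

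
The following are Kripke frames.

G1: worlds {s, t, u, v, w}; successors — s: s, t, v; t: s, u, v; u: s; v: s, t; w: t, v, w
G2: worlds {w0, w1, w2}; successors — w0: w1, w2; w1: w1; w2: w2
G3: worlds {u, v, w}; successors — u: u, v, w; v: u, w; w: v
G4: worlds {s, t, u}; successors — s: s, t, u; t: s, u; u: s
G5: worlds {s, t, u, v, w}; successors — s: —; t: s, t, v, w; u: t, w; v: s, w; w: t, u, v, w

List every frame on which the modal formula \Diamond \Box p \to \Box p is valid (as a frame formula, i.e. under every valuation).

Frame correspondent (Sahlqvist): \forall x \forall y \forall z (Rxy \wedge Rxz \to Ryz) — i.e. the Euclidean property.
G1: fails — Rsv and Rsv but not Rvv.
G2: fails — Rw0w1 and Rw0w2 but not Rw1w2.
G3: fails — Ruv and Ruv but not Rvv.
G4: fails — Rsu and Rsu but not Ruu.
G5: fails — Rtv and Rtv but not Rvv.
Valid on no frame.

none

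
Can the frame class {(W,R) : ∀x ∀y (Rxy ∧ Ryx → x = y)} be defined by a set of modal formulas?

If a class were modally definable it would be closed under surjective bounded morphisms (Goldblatt–Thomason).
The 6-cycle (worlds a,b,c,d,e,f with a→b→c→d→e→f→a) is antisymmetric. Sending even-indexed worlds to • and odd-indexed worlds to ∘ is a surjective bounded morphism onto the two-world frame with •↔∘, which is not antisymmetric.
Hence antisymmetry is not modally definable.

No — not modally definable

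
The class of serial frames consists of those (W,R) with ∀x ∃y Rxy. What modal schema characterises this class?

A defining formula is □s → ◇s (the D axiom).
Suppose □s→◇s is valid. At any x set V(s)=W. Then □s at x, so ◇s at x, so x has a successor.

□s → ◇s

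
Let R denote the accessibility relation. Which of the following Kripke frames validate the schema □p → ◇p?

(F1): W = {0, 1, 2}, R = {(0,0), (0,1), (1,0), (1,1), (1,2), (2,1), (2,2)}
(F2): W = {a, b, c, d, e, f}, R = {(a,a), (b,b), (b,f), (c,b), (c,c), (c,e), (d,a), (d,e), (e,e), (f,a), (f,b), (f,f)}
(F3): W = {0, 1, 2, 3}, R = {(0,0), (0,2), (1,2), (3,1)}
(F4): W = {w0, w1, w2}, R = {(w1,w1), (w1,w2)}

(F1), (F2)

This is the axiom for seriality; its first-order frame correspondent is ∀x ∃y Rxy.
(F1): condition met.
(F2): condition met.
(F3): fails — world 2 has no successor.
(F4): fails — world w0 has no successor.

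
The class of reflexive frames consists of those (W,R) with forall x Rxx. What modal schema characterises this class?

□p → p

A defining formula is □p → p (the T axiom).
Suppose □p→p is valid. At any x set V(p)={w : Rxw}. Then □p holds at x, so p holds at x, i.e. Rxx.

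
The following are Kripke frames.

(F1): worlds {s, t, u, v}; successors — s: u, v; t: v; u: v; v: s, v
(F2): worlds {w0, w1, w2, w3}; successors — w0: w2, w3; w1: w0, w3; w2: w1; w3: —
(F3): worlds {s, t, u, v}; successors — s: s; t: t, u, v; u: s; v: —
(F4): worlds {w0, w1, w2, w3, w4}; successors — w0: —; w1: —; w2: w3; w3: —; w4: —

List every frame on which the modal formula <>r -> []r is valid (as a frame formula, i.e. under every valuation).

(F4)

This is the axiom for partial functionality; its first-order frame correspondent is forall x forall y forall z (Rxy & Rxz -> y = z).
(F1): fails — s sees both u and v.
(F2): fails — w0 sees both w2 and w3.
(F3): fails — t sees both t and u.
(F4): holds.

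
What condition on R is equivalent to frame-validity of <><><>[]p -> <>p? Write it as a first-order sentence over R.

forall x forall y (x R^3 y -> exists w (yRw & xRw))

This is a Sahlqvist (Geach-type) schema ◇^3□^1p → □^0◇^1p.
Minimal-valuation argument: fix x; take any y with xR^3y and any z with xR^0z. Set V(p) to the set of worlds R-reachable from y in exactly 1 step. Then □^1p holds at y, so the antecedent holds at x; validity forces ◇^1p at z, giving a w with zR^1w and yR^1w.
First-order correspondent: forall x forall y (x R^3 y -> exists w (yRw & xRw)).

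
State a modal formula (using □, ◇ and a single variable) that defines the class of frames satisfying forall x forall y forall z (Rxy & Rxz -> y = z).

◇p → □p

This is partial functionality; the standard corresponding axiom is CD: ◇p → □p.
Suppose ◇p→□p is valid. Take Rxy, Rxz and set V(p)={y}. Then ◇p at x, so □p at x, so p at z, i.e. z=y.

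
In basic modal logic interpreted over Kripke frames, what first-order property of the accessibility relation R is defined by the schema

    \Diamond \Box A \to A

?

Equivalently (dual form): A → □◇A.
Suppose A→□◇A is valid. Take Rxy and set V(A)={x}. Then A at x, so □◇A at x, so ◇A at y, so some z with Ryz has A; z=x, i.e. Ryx.

Symmetry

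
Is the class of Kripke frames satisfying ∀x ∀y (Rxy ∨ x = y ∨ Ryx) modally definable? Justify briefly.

No — not modally definable

Any modally definable frame class is closed under disjoint unions.
Take 3 disjoint single-world reflexive frames: each is trivially connected, but their disjoint union has 3 worlds with no edge between distinct components, so it is not connected.
Hence connectedness of R is not modally definable.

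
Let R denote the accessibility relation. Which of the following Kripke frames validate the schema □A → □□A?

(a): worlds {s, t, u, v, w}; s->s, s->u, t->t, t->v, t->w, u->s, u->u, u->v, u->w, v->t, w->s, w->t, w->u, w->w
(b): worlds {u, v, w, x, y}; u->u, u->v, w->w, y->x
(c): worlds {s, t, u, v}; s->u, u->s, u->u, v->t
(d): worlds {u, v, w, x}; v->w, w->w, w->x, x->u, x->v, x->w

The schema corresponds to transitivity: ∀x ∀y ∀z (Rxy ∧ Ryz → Rxz).
(a): fails — Ruv and Rvt but not Rut.
(b): ✓.
(c): fails — Rsu and Rus but not Rss.
(d): fails — Rxw and Rwx but not Rxx.

(b)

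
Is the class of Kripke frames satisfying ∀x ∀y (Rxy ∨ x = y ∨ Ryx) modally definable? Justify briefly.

Not modally definable

Modal frame validity is preserved under disjoint unions.
Take 4 disjoint single-world reflexive frames: each is trivially connected, but their disjoint union has 4 worlds with no edge between distinct components, so it is not connected.
So no modal formula (or set of formulas) defines exactly the connected frames.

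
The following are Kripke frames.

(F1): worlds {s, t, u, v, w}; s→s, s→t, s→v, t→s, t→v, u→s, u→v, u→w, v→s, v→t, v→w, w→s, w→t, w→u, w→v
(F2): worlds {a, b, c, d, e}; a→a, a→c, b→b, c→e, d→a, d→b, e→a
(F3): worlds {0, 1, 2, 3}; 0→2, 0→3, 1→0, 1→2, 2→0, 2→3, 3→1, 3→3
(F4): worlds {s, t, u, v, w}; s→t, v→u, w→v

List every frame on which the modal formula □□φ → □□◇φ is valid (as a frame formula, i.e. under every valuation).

(F1), (F3)

The schema corresponds to a generalized confluence (Geach) condition: ∀x ∀z (xR²z → ∃w (xR²w ∧ zRw)).
(F1): ✓.
(F2): fails — dR²c but no w with dR²w and cRw.
(F3): ✓.
(F4): fails — wR²u but no w* with wR²w* and uRw*.
Valid on: (F1), (F3).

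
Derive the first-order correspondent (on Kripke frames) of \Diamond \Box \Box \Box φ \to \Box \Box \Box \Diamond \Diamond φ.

\forall x \forall y \forall z ((xRy \wedge x R^3 z) \to \exists w (y R^3 w \wedge z R^2 w))

This is a Sahlqvist (Geach-type) schema ◇^1□^3φ → □^3◇^2φ.
Minimal-valuation argument: fix x; take any y with xR^1y and any z with xR^3z. Set V(φ) to the set of worlds R-reachable from y in exactly 3 steps. Then □^3φ holds at y, so the antecedent holds at x; validity forces ◇^2φ at z, giving a w with zR^2w and yR^3w.
First-order correspondent: \forall x \forall y \forall z ((xRy \wedge x R^3 z) \to \exists w (y R^3 w \wedge z R^2 w)).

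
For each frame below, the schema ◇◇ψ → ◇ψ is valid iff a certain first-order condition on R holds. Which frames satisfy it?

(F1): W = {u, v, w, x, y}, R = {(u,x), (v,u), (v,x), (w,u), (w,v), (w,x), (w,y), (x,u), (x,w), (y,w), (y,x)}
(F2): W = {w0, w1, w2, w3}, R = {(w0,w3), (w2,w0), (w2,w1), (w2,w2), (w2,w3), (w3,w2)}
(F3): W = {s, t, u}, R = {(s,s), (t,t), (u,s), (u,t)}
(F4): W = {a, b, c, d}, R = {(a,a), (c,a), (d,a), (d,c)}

(F3), (F4)

Frame correspondent (Sahlqvist): ∀x ∀y ∀z (Rxy ∧ Ryz → Rxz) — i.e. transitivity.
(F1): fails — Rxw and Rwx but not Rxx.
(F2): fails — Rw3w2 and Rw2w1 but not Rw3w1.
(F3): satisfies the condition.
(F4): satisfies the condition.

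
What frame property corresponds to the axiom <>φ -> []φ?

This is the CD axiom.
Its frame correspondent is partial functionality — forall x forall y forall z (Rxy & Rxz -> y = z).

Partial functionality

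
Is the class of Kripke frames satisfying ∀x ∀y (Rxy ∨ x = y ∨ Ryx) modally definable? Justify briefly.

Not modally definable

If a class were modally definable it would be closed under disjoint unions (Goldblatt–Thomason).
Take 3 disjoint single-world reflexive frames: each is trivially connected, but their disjoint union has 3 worlds with no edge between distinct components, so it is not connected.
So no modal formula (or set of formulas) defines exactly the connected frames.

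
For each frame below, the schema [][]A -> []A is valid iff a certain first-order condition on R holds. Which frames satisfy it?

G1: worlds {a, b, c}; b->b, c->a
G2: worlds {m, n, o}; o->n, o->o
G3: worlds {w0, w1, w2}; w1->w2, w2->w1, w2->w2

The schema corresponds to density: forall x forall y (Rxy -> exists z (Rxz & Rzy)).
G1: fails — Rca but no z with Rcz and Rza.
G2: condition met.
G3: condition met.
Valid on: G2, G3.

G2, G3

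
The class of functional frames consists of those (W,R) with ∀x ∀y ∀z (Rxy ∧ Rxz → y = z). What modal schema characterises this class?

◇q → □q

This is partial functionality; the standard corresponding axiom is CD: ◇q → □q.
Suppose ◇q→□q is valid. Take Rxy, Rxz and set V(q)={y}. Then ◇q at x, so □q at x, so q at z, i.e. z=y.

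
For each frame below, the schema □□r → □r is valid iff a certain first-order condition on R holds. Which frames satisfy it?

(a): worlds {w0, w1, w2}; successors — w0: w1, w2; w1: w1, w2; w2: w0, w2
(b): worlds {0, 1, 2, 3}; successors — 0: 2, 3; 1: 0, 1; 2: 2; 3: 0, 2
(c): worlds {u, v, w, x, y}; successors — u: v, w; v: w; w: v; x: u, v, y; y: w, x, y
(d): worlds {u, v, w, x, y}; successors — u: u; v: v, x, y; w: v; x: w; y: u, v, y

(a)

The schema corresponds to density: ∀x ∀y (Rxy → ∃z (Rxz ∧ Rzy)).
(a): condition met.
(b): fails — R03 but no z with R0z and Rz3.
(c): fails — Rvw but no z with Rvz and Rzw.
(d): fails — Rxw but no z with Rxz and Rzw.
Valid on: (a).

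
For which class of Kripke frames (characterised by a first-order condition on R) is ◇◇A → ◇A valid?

transitivity

Equivalently (dual form): □A → □□A.
Suppose □A→□□A is valid. Take Rxy, Ryz and set V(A)={w : Rxw}. Then □A at x, so □□A at x, so □A at y, so A at z, i.e. Rxz.
Conversely, any frame satisfying ∀x ∀y ∀z (Rxy ∧ Ryz → Rxz) validates the schema.
Frame condition: ∀x ∀y ∀z (Rxy ∧ Ryz → Rxz).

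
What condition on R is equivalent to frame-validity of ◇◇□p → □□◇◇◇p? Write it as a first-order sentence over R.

∀x ∀y ∀z ((xR²y ∧ xR²z) → ∃w (yRw ∧ zR³w))

This is a Sahlqvist (Geach-type) schema ◇^2□^1p → □^2◇^3p.
First-order correspondent: ∀x ∀y ∀z ((xR²y ∧ xR²z) → ∃w (yRw ∧ zR³w)).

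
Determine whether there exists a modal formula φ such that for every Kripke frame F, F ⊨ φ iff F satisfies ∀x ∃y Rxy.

Yes — defined by □q → ◇q

Yes: it is seriality, defined by the D schema □q → ◇q.
Suppose □q→◇q is valid. At any x set V(q)=W. Then □q at x, so ◇q at x, so x has a successor.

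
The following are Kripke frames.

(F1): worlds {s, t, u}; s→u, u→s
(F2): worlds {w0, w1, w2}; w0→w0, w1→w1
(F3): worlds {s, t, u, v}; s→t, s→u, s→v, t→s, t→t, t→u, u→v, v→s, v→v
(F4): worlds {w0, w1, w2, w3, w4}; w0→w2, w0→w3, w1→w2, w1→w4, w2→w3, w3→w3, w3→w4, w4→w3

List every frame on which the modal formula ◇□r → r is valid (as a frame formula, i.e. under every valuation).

(F1), (F2)

The schema corresponds to symmetry: ∀x ∀y (Rxy → Ryx).
(F1): ✓.
(F2): ✓.
(F3): fails — Ruv but not Rvu.
(F4): fails — Rw1w2 but not Rw2w1.
Valid on: (F1), (F2).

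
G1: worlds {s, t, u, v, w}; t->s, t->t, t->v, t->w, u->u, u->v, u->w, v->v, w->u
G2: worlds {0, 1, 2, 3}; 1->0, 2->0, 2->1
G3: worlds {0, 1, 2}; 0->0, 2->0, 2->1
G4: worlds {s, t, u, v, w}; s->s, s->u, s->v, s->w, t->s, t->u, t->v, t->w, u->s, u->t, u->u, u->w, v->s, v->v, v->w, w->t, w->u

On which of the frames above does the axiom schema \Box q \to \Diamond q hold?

G4

This is the axiom for seriality; its first-order frame correspondent is \forall x \exists y Rxy.
G1: fails — world s has no successor.
G2: fails — world 0 has no successor.
G3: fails — world 1 has no successor.
G4: condition met.
Valid on: G4.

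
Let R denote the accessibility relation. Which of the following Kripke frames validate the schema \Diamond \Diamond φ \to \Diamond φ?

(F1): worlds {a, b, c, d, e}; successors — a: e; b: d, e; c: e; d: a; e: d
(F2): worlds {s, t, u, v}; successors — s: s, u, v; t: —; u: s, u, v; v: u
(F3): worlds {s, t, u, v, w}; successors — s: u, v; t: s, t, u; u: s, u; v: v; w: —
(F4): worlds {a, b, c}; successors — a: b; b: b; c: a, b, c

(F4)

The schema corresponds to transitivity: \forall x \forall y \forall z (Rxy \wedge Ryz \to Rxz).
(F1): fails — Rae and Red but not Rad.
(F2): fails — Rvu and Ruv but not Rvv.
(F3): fails — Rus and Rsv but not Ruv.
(F4): condition met.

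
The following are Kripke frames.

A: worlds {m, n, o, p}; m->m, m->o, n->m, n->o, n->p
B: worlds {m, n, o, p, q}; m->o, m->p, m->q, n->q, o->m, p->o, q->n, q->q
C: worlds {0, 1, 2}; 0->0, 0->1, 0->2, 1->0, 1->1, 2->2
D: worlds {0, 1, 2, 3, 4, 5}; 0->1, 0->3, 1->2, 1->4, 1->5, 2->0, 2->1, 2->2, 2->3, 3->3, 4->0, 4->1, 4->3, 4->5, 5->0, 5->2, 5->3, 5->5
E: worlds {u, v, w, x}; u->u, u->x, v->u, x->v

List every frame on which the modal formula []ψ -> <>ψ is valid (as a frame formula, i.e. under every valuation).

Frame correspondent (Sahlqvist): forall x exists y Rxy — i.e. seriality.
A: fails — world o has no successor.
B: holds.
C: holds.
D: holds.
E: fails — world w has no successor.

B, C, D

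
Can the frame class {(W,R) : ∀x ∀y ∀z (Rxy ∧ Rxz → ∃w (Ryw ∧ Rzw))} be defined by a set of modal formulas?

Definable; ◇□p → □◇p defines it

Yes: it is convergence, defined by the .2 schema ◇□p → □◇p.
Suppose ◇□p→□◇p is valid. Take Rxy, Rxz and set V(p)={w : Ryw}. Then □p at y so ◇□p at x, so □◇p at x, so ◇p at z, giving w with Rzw and Ryw.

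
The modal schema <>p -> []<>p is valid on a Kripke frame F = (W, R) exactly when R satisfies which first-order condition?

Suppose ◇p→□◇p is valid. Take Rxy, Rxz and set V(p)={y}. Then ◇p at x, so □◇p at x, so ◇p at z, so some w with Rzw has p; w=y, i.e. Rzy. By symmetry of the argument, Ryz.

the Euclidean property: forall x forall y forall z (Rxy & Rxz -> Ryz)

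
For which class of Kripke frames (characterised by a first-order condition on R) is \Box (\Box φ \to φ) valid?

Shift-reflexivity

Suppose □(□φ→φ) is valid. Take Rxy and set V(φ)={w : Ryw}. Then at y, □φ holds; since □(□φ→φ) at x, □φ→φ at y, so φ at y, i.e. Ryy.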